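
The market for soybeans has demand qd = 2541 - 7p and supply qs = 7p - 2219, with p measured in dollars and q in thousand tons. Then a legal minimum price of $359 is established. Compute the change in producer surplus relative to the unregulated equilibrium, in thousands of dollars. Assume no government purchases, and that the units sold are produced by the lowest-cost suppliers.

Setting quantity demanded equal to quantity supplied, 2541 - 7p = 7p - 2219, gives p* = 340 and q* = 161.
The floor of 359 is above the equilibrium price 340, so it binds.
At p = 359: qd = 2541 - 7·359 = 28 and qs = 7·359 - 2219 = 294.
Producer surplus without the control is ½ · (340 - 317) · 161 = 1851.5.
With the floor, 28 units are sold at 359. The supply price at q = 28 is 321, so PS = ½ · [(359 - 317) + (359 - 321)] · 28 = 1120.
Change in producer surplus = 1120 - 1851.5 = -731.5.

-731.5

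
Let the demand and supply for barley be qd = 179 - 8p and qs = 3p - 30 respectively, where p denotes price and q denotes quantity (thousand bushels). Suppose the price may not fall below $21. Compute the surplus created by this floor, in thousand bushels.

Without the control the market clears where 179 - 8p = 3p - 30, i.e. p* = 19 and q* = 27.
Since 21 > 19, the floor is binding.
At p = 21: qd = 179 - 8·21 = 11 and qs = 3·21 - 30 = 33.
Surplus = qs - qd = 33 - 11 = 22.

22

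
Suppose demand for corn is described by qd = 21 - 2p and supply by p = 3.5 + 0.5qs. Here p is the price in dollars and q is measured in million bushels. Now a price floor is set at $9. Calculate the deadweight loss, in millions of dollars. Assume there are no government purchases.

8

Rearranging supply gives qs = 2p - 7. Setting quantity demanded equal to quantity supplied, 21 - 2p = 2p - 7, gives p* = 7 and q* = 7.
Since 9 > 7, the floor is binding.
At p = 9: qd = 21 - 2·9 = 3 and qs = 2·9 - 7 = 11.
Quantity traded falls to 3. At q = 3 the demand price is (21 - 3)/2 = 9 and the supply price is (7 + 3)/2 = 5.
Deadweight loss = ½ · (9 - 5) · (7 - 3) = ½ · 4 · 4 = 8.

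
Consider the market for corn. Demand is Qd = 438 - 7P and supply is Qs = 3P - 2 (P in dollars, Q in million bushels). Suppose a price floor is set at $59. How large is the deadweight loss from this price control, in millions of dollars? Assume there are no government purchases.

2625

In a free market, 438 - 7P = 3P - 2 gives the equilibrium P* = 44, Q* = 130.
The floor of 59 is above the equilibrium price 44, so it binds.
At P = 59: Qd = 438 - 7·59 = 25 and Qs = 3·59 - 2 = 175.
Quantity traded falls to 25. At Q = 25 the demand price is (438 - 25)/7 = 59 and the supply price is (2 + 25)/3 = 9.
Deadweight loss = ½ · (59 - 9) · (130 - 25) = ½ · 50 · 105 = 2625.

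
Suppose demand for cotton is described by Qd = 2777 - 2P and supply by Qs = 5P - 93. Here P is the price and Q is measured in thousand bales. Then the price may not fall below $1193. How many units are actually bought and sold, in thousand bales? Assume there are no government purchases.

391

Without the control the market clears where 2777 - 2P = 5P - 93, i.e. P* = 410 and Q* = 1957.
Because the floor (1193) lies above the market-clearing price, it is binding.
At P = 1193: Qd = 2777 - 2·1193 = 391 and Qs = 5·1193 - 93 = 5872.
The quantity actually transacted is the short side, demand: 391.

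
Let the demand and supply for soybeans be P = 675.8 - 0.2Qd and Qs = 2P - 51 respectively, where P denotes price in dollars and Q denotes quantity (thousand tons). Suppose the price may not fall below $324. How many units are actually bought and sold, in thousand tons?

929

Rearranging demand gives Qd = 3379 - 5P. Setting quantity demanded equal to quantity supplied, 3379 - 5P = 2P - 51, gives P* = 490 and Q* = 929.
The floor of 324 is below the equilibrium price 490, so it is not binding; the market clears at P* = 490, Q* = 929.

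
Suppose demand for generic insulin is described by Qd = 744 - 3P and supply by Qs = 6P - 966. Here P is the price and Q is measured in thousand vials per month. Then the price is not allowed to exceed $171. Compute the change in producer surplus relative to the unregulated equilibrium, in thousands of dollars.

-2223

Without the control the market clears where 744 - 3P = 6P - 966, i.e. P* = 190 and Q* = 174.
Since 171 < 190, the ceiling is binding.
At P = 171: Qd = 744 - 3·171 = 231 and Qs = 6·171 - 966 = 60.
Producer surplus without the control is ½ · (190 - 161) · 174 = 2523.
With the ceiling, producers sell 60 units at 171, so PS = ½ · (171 - 161) · 60 = 300.
Change in producer surplus = 300 - 2523 = -2223.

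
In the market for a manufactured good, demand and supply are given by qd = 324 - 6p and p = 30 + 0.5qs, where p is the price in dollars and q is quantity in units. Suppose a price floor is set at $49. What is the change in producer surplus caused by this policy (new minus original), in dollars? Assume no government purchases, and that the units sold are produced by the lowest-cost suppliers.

Rearranging supply gives qs = 2p - 60. Without the control the market clears where 324 - 6p = 2p - 60, i.e. p* = 48 and q* = 36.
Since 49 > 48, the floor is binding.
At p = 49: qd = 324 - 6·49 = 30 and qs = 2·49 - 60 = 38.
Producer surplus without the control is ½ · (48 - 30) · 36 = 324.
With the floor, 30 units are sold at 49. The supply price at q = 30 is 45, so PS = ½ · [(49 - 30) + (49 - 45)] · 30 = 345.
Change in producer surplus = 345 - 324 = 21.

21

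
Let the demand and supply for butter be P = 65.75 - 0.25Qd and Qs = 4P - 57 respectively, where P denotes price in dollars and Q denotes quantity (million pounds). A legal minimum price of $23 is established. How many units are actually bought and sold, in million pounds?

Rearranging demand gives Qd = 263 - 4P. In a free market, 263 - 4P = 4P - 57 gives the equilibrium P* = 40, Q* = 103.
Since 23 is below P* = 40, the floor does not bind and the free-market outcome prevails.

103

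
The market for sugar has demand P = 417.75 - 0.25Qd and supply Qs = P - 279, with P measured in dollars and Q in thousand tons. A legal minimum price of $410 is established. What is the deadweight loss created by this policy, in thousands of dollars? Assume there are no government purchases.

Rearranging demand gives Qd = 1671 - 4P. Setting quantity demanded equal to quantity supplied, 1671 - 4P = P - 279, gives P* = 390 and Q* = 111.
The floor of 410 is above the equilibrium price 390, so it binds.
At P = 410: Qd = 1671 - 4·410 = 31 and Qs = 410 - 279 = 131.
Quantity traded falls to 31. At Q = 31 the demand price is (1671 - 31)/4 = 410 and the supply price is 279 + 31 = 310.
Deadweight loss = ½ · (410 - 310) · (111 - 31) = ½ · 100 · 80 = 4000.

4000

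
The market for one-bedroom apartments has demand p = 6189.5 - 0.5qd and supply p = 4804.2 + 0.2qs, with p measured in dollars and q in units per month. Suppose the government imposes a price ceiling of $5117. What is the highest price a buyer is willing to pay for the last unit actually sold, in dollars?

Rearranging demand gives qd = 12379 - 2p; rearranging supply gives qs = 5p - 24021. Equilibrium: 12379 - 2p = 5p - 24021, so 36400 = 7p and p* = 5200, q* = 1979.
Because the ceiling (5117) lies below the market-clearing price, it is binding.
At p = 5117: qd = 12379 - 2·5117 = 2145 and qs = 5·5117 - 24021 = 1564.
Only 1564 units reach the market. On the demand curve, the marginal buyer's willingness to pay at q = 1564 is (12379 - 1564)/2 = 5407.5.

5407.5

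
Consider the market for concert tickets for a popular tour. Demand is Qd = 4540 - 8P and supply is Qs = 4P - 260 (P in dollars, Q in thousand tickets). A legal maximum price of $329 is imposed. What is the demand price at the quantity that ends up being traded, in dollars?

Equilibrium: 4540 - 8P = 4P - 260, so 4800 = 12P and P* = 400, Q* = 1340.
The ceiling of 329 is below the equilibrium price 400, so it binds.
At P = 329: Qd = 4540 - 8·329 = 1908 and Qs = 4·329 - 260 = 1056.
Only 1056 units reach the market. On the demand curve, the marginal buyer's willingness to pay at Q = 1056 is (4540 - 1056)/8 = 435.5.

435.5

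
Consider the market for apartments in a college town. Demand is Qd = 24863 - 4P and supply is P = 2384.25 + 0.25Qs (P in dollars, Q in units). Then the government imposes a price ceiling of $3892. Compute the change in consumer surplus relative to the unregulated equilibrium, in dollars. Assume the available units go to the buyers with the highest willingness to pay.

Rearranging supply gives Qs = 4P - 9537. Setting quantity demanded equal to quantity supplied, 24863 - 4P = 4P - 9537, gives P* = 4300 and Q* = 7663.
The ceiling of 3892 is below the equilibrium price 4300, so it binds.
At P = 3892: Qd = 24863 - 4·3892 = 9295 and Qs = 4·3892 - 9537 = 6031.
Consumer surplus without the control is ½ · (6215.75 - 4300) · 7663 = 7340196.125.
With the ceiling, 6031 units are sold at 3892 (assume they go to the highest-value buyers). The demand price at Q = 6031 is 4708, so CS = ½ · [(6215.75 - 3892) + (4708 - 3892)] · 6031 = 9467916.125.
Change in consumer surplus = 9467916.125 - 7340196.125 = 2127720.

2127720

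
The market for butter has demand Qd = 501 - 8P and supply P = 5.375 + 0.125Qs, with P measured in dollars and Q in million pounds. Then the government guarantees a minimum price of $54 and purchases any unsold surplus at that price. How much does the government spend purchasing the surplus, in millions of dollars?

17280

Rearranging supply gives Qs = 8P - 43. Equilibrium: 501 - 8P = 8P - 43, so 544 = 16P and P* = 34, Q* = 229.
The floor of 54 is above the equilibrium price 34, so it binds.
At P = 54: Qd = 501 - 8·54 = 69 and Qs = 8·54 - 43 = 389.
Surplus = Qs - Qd = 320.
Government expenditure = surplus × support price = 320 × 54 = 17280.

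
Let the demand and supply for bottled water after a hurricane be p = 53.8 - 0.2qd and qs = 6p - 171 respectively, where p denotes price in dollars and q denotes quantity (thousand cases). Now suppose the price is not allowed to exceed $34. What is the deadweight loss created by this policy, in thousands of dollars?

Rearranging demand gives qd = 269 - 5p. Without the control the market clears where 269 - 5p = 6p - 171, i.e. p* = 40 and q* = 69.
The ceiling of 34 is below the equilibrium price 40, so it binds.
At p = 34: qd = 269 - 5·34 = 99 and qs = 6·34 - 171 = 33.
Quantity traded falls to 33. At q = 33 the demand price is (269 - 33)/5 = 47.2 and the supply price is (171 + 33)/6 = 34.
Deadweight loss = ½ · (47.2 - 34) · (69 - 33) = ½ · 13.2 · 36 = 237.6.

237.6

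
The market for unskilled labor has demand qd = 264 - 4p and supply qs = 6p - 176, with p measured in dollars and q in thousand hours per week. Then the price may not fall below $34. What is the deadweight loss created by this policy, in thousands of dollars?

0

Equilibrium: 264 - 4p = 6p - 176, so 440 = 10p and p* = 44, q* = 88.
Since 34 is below p* = 44, the floor does not bind and the free-market outcome prevails.
Since the control does not bind, no trades are prevented and deadweight loss is zero.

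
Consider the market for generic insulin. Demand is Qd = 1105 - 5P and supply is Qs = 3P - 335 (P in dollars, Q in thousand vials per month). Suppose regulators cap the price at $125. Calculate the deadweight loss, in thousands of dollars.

Without the control the market clears where 1105 - 5P = 3P - 335, i.e. P* = 180 and Q* = 205.
The ceiling of 125 is below the equilibrium price 180, so it binds.
At P = 125: Qd = 1105 - 5·125 = 480 and Qs = 3·125 - 335 = 40.
Quantity traded falls to 40. At Q = 40 the demand price is (1105 - 40)/5 = 213 and the supply price is (335 + 40)/3 = 125.
Deadweight loss = ½ · (213 - 125) · (205 - 40) = ½ · 88 · 165 = 7260.

7260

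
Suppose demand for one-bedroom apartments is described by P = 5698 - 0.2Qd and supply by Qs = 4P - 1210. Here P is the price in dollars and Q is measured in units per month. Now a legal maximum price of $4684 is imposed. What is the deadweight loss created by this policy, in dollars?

0

Rearranging demand gives Qd = 28490 - 5P. Equilibrium: 28490 - 5P = 4P - 1210, so 29700 = 9P and P* = 3300, Q* = 11990.
The ceiling of 4684 is above the equilibrium price 3300, so it is not binding; the market clears at P* = 3300, Q* = 11990.
Since the control does not bind, no trades are prevented and deadweight loss is zero.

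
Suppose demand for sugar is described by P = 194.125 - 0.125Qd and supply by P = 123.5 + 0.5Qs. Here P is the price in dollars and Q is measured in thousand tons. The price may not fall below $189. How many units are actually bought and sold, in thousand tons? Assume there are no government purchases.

41

Rearranging demand gives Qd = 1553 - 8P; rearranging supply gives Qs = 2P - 247. Setting quantity demanded equal to quantity supplied, 1553 - 8P = 2P - 247, gives P* = 180 and Q* = 113.
Since 189 > 180, the floor is binding.
At P = 189: Qd = 1553 - 8·189 = 41 and Qs = 2·189 - 247 = 131.
The quantity actually transacted is the short side, demand: 41.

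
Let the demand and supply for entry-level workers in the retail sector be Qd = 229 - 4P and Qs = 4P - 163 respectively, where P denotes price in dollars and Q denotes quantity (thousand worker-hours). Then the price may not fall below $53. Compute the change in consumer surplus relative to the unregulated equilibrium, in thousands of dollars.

-100

Without the control the market clears where 229 - 4P = 4P - 163, i.e. P* = 49 and Q* = 33.
Because the floor (53) lies above the market-clearing price, it is binding.
At P = 53: Qd = 229 - 4·53 = 17 and Qs = 4·53 - 163 = 49.
Consumer surplus without the control is ½ · (57.25 - 49) · 33 = 136.125.
With the floor, consumers buy 17 units at 53, so CS = ½ · (57.25 - 53) · 17 = 36.125.
Change in consumer surplus = 36.125 - 136.125 = -100.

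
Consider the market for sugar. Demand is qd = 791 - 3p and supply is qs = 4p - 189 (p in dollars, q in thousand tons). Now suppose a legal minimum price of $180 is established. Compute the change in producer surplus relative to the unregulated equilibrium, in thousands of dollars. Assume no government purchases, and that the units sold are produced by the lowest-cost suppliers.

Without the control the market clears where 791 - 3p = 4p - 189, i.e. p* = 140 and q* = 371.
Because the floor (180) lies above the market-clearing price, it is binding.
At p = 180: qd = 791 - 3·180 = 251 and qs = 4·180 - 189 = 531.
Producer surplus without the control is ½ · (140 - 47.25) · 371 = 17205.125.
With the floor, 251 units are sold at 180. The supply price at q = 251 is 110, so PS = ½ · [(180 - 47.25) + (180 - 110)] · 251 = 25445.125.
Change in producer surplus = 25445.125 - 17205.125 = 8240.

8240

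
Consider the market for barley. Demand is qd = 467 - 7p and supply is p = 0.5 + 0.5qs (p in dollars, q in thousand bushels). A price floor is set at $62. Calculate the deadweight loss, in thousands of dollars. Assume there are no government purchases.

Rearranging supply gives qs = 2p - 1. In a free market, 467 - 7p = 2p - 1 gives the equilibrium p* = 52, q* = 103.
Since 62 > 52, the floor is binding.
At p = 62: qd = 467 - 7·62 = 33 and qs = 2·62 - 1 = 123.
Quantity traded falls to 33. At q = 33 the demand price is (467 - 33)/7 = 62 and the supply price is (1 + 33)/2 = 17.
Deadweight loss = ½ · (62 - 17) · (103 - 33) = ½ · 45 · 70 = 1575.

1575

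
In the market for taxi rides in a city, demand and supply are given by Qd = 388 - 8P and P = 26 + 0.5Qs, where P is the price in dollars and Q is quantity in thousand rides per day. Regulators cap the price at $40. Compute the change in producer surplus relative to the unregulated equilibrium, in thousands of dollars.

Rearranging supply gives Qs = 2P - 52. Without the control the market clears where 388 - 8P = 2P - 52, i.e. P* = 44 and Q* = 36.
Because the ceiling (40) lies below the market-clearing price, it is binding.
At P = 40: Qd = 388 - 8·40 = 68 and Qs = 2·40 - 52 = 28.
Producer surplus without the control is ½ · (44 - 26) · 36 = 324.
With the ceiling, producers sell 28 units at 40, so PS = ½ · (40 - 26) · 28 = 196.
Change in producer surplus = 196 - 324 = -128.

-128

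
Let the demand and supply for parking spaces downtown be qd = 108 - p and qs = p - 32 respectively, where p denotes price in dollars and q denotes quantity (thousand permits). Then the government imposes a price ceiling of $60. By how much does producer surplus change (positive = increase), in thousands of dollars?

-330

Without the control the market clears where 108 - p = p - 32, i.e. p* = 70 and q* = 38.
Because the ceiling (60) lies below the market-clearing price, it is binding.
At p = 60: qd = 108 - 60 = 48 and qs = 60 - 32 = 28.
Producer surplus without the control is ½ · (70 - 32) · 38 = 722.
With the ceiling, producers sell 28 units at 60, so PS = ½ · (60 - 32) · 28 = 392.
Change in producer surplus = 392 - 722 = -330.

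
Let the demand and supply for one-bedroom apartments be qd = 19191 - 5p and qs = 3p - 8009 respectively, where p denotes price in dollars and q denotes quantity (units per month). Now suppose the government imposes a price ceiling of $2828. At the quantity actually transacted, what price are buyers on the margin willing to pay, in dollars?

In a free market, 19191 - 5p = 3p - 8009 gives the equilibrium p* = 3400, q* = 2191.
Because the ceiling (2828) lies below the market-clearing price, it is binding.
At p = 2828: qd = 19191 - 5·2828 = 5051 and qs = 3·2828 - 8009 = 475.
Only 475 units reach the market. On the demand curve, the marginal buyer's willingness to pay at q = 475 is (19191 - 475)/5 = 3743.2.

3743.2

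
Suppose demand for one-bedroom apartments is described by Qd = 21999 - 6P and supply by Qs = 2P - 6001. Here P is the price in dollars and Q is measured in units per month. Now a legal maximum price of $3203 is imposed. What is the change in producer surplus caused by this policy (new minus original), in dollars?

-208494

Without the control the market clears where 21999 - 6P = 2P - 6001, i.e. P* = 3500 and Q* = 999.
Because the ceiling (3203) lies below the market-clearing price, it is binding.
At P = 3203: Qd = 21999 - 6·3203 = 2781 and Qs = 2·3203 - 6001 = 405.
Producer surplus without the control is ½ · (3500 - 3000.5) · 999 = 249500.25.
With the ceiling, producers sell 405 units at 3203, so PS = ½ · (3203 - 3000.5) · 405 = 41006.25.
Change in producer surplus = 41006.25 - 249500.25 = -208494.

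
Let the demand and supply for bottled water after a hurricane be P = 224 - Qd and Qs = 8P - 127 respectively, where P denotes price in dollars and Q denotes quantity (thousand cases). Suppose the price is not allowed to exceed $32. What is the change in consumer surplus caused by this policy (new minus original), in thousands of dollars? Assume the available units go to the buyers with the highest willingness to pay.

Rearranging demand gives Qd = 224 - P. Equilibrium: 224 - P = 8P - 127, so 351 = 9P and P* = 39, Q* = 185.
Since 32 < 39, the ceiling is binding.
At P = 32: Qd = 224 - 32 = 192 and Qs = 8·32 - 127 = 129.
Consumer surplus without the control is ½ · (224 - 39) · 185 = 17112.5.
With the ceiling, 129 units are sold at 32 (assume they go to the highest-value buyers). The demand price at Q = 129 is 95, so CS = ½ · [(224 - 32) + (95 - 32)] · 129 = 16447.5.
Change in consumer surplus = 16447.5 - 17112.5 = -665.

-665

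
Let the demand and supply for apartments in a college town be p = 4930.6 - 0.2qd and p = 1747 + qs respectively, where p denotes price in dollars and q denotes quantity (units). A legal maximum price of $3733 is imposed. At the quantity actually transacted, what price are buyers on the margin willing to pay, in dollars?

4533.4

Rearranging demand gives qd = 24653 - 5p; rearranging supply gives qs = p - 1747. Setting quantity demanded equal to quantity supplied, 24653 - 5p = p - 1747, gives p* = 4400 and q* = 2653.
Since 3733 < 4400, the ceiling is binding.
At p = 3733: qd = 24653 - 5·3733 = 5988 and qs = 3733 - 1747 = 1986.
Only 1986 units reach the market. On the demand curve, the marginal buyer's willingness to pay at q = 1986 is (24653 - 1986)/5 = 4533.4.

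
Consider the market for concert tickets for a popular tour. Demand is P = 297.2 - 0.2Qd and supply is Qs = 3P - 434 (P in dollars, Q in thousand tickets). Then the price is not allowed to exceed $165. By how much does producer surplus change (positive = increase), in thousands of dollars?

Rearranging demand gives Qd = 1486 - 5P. Without the control the market clears where 1486 - 5P = 3P - 434, i.e. P* = 240 and Q* = 286.
The ceiling of 165 is below the equilibrium price 240, so it binds.
At P = 165: Qd = 1486 - 5·165 = 661 and Qs = 3·165 - 434 = 61.
Producer surplus without the control is ½ · (240 - 434/3) · 286 = 40898/3.
With the ceiling, producers sell 61 units at 165, so PS = ½ · (165 - 434/3) · 61 = 3721/6.
Change in producer surplus = 3721/6 - 40898/3 = -13012.5.

-13012.5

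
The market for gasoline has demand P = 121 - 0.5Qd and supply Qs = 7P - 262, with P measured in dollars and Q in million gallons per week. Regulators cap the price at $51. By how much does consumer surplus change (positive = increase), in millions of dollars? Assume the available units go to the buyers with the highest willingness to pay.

168.75

Rearranging demand gives Qd = 242 - 2P. Setting quantity demanded equal to quantity supplied, 242 - 2P = 7P - 262, gives P* = 56 and Q* = 130.
The ceiling of 51 is below the equilibrium price 56, so it binds.
At P = 51: Qd = 242 - 2·51 = 140 and Qs = 7·51 - 262 = 95.
Consumer surplus without the control is ½ · (121 - 56) · 130 = 4225.
With the ceiling, 95 units are sold at 51 (assume they go to the highest-value buyers). The demand price at Q = 95 is 73.5, so CS = ½ · [(121 - 51) + (73.5 - 51)] · 95 = 4393.75.
Change in consumer surplus = 4393.75 - 4225 = 168.75.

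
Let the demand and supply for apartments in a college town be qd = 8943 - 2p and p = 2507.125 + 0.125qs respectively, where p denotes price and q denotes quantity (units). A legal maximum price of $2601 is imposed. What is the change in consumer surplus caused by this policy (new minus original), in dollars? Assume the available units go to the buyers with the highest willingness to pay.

Rearranging supply gives qs = 8p - 20057. Without the control the market clears where 8943 - 2p = 8p - 20057, i.e. p* = 2900 and q* = 3143.
Because the ceiling (2601) lies below the market-clearing price, it is binding.
At p = 2601: qd = 8943 - 2·2601 = 3741 and qs = 8·2601 - 20057 = 751.
Consumer surplus without the control is ½ · (4471.5 - 2900) · 3143 = 2469612.25.
With the ceiling, 751 units are sold at 2601 (assume they go to the highest-value buyers). The demand price at q = 751 is 4096, so CS = ½ · [(4471.5 - 2601) + (4096 - 2601)] · 751 = 1263745.25.
Change in consumer surplus = 1263745.25 - 2469612.25 = -1205867.

-1205867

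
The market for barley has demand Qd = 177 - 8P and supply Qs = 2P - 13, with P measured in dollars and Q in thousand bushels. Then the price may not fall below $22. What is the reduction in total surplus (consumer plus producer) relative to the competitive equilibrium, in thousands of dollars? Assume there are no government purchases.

180

Setting quantity demanded equal to quantity supplied, 177 - 8P = 2P - 13, gives P* = 19 and Q* = 25.
Because the floor (22) lies above the market-clearing price, it is binding.
At P = 22: Qd = 177 - 8·22 = 1 and Qs = 2·22 - 13 = 31.
Quantity traded falls to 1. At Q = 1 the demand price is (177 - 1)/8 = 22 and the supply price is (13 + 1)/2 = 7.
Deadweight loss = ½ · (22 - 7) · (25 - 1) = ½ · 15 · 24 = 180.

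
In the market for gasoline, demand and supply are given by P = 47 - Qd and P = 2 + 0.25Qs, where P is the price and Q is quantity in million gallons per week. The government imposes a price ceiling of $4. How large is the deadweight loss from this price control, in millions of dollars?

Rearranging demand gives Qd = 47 - P; rearranging supply gives Qs = 4P - 8. Without the control the market clears where 47 - P = 4P - 8, i.e. P* = 11 and Q* = 36.
Since 4 < 11, the ceiling is binding.
At P = 4: Qd = 47 - 4 = 43 and Qs = 4·4 - 8 = 8.
Quantity traded falls to 8. At Q = 8 the demand price is 47 - 8 = 39 and the supply price is (8 + 8)/4 = 4.
Deadweight loss = ½ · (39 - 4) · (36 - 8) = ½ · 35 · 28 = 490.

490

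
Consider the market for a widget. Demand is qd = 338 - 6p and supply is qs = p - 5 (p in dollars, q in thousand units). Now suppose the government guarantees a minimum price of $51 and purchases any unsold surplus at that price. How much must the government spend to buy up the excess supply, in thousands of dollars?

714

Setting quantity demanded equal to quantity supplied, 338 - 6p = p - 5, gives p* = 49 and q* = 44.
Because the floor (51) lies above the market-clearing price, it is binding.
At p = 51: qd = 338 - 6·51 = 32 and qs = 51 - 5 = 46.
Surplus = qs - qd = 14.
Government expenditure = surplus × support price = 14 × 51 = 714.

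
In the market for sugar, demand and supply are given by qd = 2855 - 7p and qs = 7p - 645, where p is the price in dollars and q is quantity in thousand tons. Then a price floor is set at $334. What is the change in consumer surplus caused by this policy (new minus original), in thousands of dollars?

Equilibrium: 2855 - 7p = 7p - 645, so 3500 = 14p and p* = 250, q* = 1105.
Since 334 > 250, the floor is binding.
At p = 334: qd = 2855 - 7·334 = 517 and qs = 7·334 - 645 = 1693.
Consumer surplus without the control is ½ · (2855/7 - 250) · 1105 = 1221025/14.
With the floor, consumers buy 517 units at 334, so CS = ½ · (2855/7 - 334) · 517 = 267289/14.
Change in consumer surplus = 267289/14 - 1221025/14 = -68124.

-68124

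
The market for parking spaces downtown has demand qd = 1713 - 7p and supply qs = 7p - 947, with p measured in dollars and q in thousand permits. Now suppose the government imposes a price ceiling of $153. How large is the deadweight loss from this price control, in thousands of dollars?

In a free market, 1713 - 7p = 7p - 947 gives the equilibrium p* = 190, q* = 383.
Since 153 < 190, the ceiling is binding.
At p = 153: qd = 1713 - 7·153 = 642 and qs = 7·153 - 947 = 124.
Quantity traded falls to 124. At q = 124 the demand price is (1713 - 124)/7 = 227 and the supply price is (947 + 124)/7 = 153.
Deadweight loss = ½ · (227 - 153) · (383 - 124) = ½ · 74 · 259 = 9583.

9583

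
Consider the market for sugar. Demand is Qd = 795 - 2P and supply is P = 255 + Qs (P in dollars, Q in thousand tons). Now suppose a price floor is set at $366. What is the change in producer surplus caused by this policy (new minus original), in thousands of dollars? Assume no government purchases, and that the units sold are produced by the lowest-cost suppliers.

496

Rearranging supply gives Qs = P - 255. Without the control the market clears where 795 - 2P = P - 255, i.e. P* = 350 and Q* = 95.
Since 366 > 350, the floor is binding.
At P = 366: Qd = 795 - 2·366 = 63 and Qs = 366 - 255 = 111.
Producer surplus without the control is ½ · (350 - 255) · 95 = 4512.5.
With the floor, 63 units are sold at 366. The supply price at Q = 63 is 318, so PS = ½ · [(366 - 255) + (366 - 318)] · 63 = 5008.5.
Change in producer surplus = 5008.5 - 4512.5 = 496.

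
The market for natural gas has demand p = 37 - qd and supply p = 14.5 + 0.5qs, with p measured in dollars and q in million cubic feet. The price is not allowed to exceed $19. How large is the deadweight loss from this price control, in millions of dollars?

Rearranging demand gives qd = 37 - p; rearranging supply gives qs = 2p - 29. Without the control the market clears where 37 - p = 2p - 29, i.e. p* = 22 and q* = 15.
Since 19 < 22, the ceiling is binding.
At p = 19: qd = 37 - 19 = 18 and qs = 2·19 - 29 = 9.
Quantity traded falls to 9. At q = 9 the demand price is 37 - 9 = 28 and the supply price is (29 + 9)/2 = 19.
Deadweight loss = ½ · (28 - 19) · (15 - 9) = ½ · 9 · 6 = 27.

27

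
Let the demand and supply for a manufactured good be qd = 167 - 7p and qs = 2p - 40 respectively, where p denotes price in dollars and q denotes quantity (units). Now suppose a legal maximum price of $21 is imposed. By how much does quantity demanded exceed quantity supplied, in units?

Equilibrium: 167 - 7p = 2p - 40, so 207 = 9p and p* = 23, q* = 6.
The ceiling of 21 is below the equilibrium price 23, so it binds.
At p = 21: qd = 167 - 7·21 = 20 and qs = 2·21 - 40 = 2.
Shortage = qd - qs = 20 - 2 = 18.

18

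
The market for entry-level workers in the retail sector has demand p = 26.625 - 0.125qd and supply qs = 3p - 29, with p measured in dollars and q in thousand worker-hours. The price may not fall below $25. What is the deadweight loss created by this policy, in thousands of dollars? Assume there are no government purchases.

Rearranging demand gives qd = 213 - 8p. Setting quantity demanded equal to quantity supplied, 213 - 8p = 3p - 29, gives p* = 22 and q* = 37.
Since 25 > 22, the floor is binding.
At p = 25: qd = 213 - 8·25 = 13 and qs = 3·25 - 29 = 46.
Quantity traded falls to 13. At q = 13 the demand price is (213 - 13)/8 = 25 and the supply price is (29 + 13)/3 = 14.
Deadweight loss = ½ · (25 - 14) · (37 - 13) = ½ · 11 · 24 = 132.

132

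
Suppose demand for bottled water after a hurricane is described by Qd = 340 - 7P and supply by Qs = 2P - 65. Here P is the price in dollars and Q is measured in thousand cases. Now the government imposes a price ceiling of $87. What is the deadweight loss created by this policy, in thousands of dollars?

0

Without the control the market clears where 340 - 7P = 2P - 65, i.e. P* = 45 and Q* = 25.
The ceiling of 87 is above the equilibrium price 45, so it is not binding; the market clears at P* = 45, Q* = 25.
Since the control does not bind, no trades are prevented and deadweight loss is zero.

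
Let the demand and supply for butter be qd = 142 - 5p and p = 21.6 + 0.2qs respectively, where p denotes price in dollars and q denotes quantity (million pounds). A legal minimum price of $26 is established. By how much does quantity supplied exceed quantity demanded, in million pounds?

Rearranging supply gives qs = 5p - 108. Equilibrium: 142 - 5p = 5p - 108, so 250 = 10p and p* = 25, q* = 17.
Since 26 > 25, the floor is binding.
At p = 26: qd = 142 - 5·26 = 12 and qs = 5·26 - 108 = 22.
Surplus = qs - qd = 22 - 12 = 10.

10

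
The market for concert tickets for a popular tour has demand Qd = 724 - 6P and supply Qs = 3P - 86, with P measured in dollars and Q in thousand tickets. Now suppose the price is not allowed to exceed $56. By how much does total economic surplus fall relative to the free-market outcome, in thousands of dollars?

2601

Without the control the market clears where 724 - 6P = 3P - 86, i.e. P* = 90 and Q* = 184.
Since 56 < 90, the ceiling is binding.
At P = 56: Qd = 724 - 6·56 = 388 and Qs = 3·56 - 86 = 82.
Quantity traded falls to 82. At Q = 82 the demand price is (724 - 82)/6 = 107 and the supply price is (86 + 82)/3 = 56.
Deadweight loss = ½ · (107 - 56) · (184 - 82) = ½ · 51 · 102 = 2601.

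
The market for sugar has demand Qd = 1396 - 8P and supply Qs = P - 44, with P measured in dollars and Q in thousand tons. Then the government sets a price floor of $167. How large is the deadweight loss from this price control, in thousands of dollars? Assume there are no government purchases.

In a free market, 1396 - 8P = P - 44 gives the equilibrium P* = 160, Q* = 116.
Because the floor (167) lies above the market-clearing price, it is binding.
At P = 167: Qd = 1396 - 8·167 = 60 and Qs = 167 - 44 = 123.
Quantity traded falls to 60. At Q = 60 the demand price is (1396 - 60)/8 = 167 and the supply price is 44 + 60 = 104.
Deadweight loss = ½ · (167 - 104) · (116 - 60) = ½ · 63 · 56 = 1764.

1764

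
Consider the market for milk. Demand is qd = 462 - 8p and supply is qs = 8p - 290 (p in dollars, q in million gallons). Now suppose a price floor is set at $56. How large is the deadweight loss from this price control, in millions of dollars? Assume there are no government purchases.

648

Without the control the market clears where 462 - 8p = 8p - 290, i.e. p* = 47 and q* = 86.
Since 56 > 47, the floor is binding.
At p = 56: qd = 462 - 8·56 = 14 and qs = 8·56 - 290 = 158.
Quantity traded falls to 14. At q = 14 the demand price is (462 - 14)/8 = 56 and the supply price is (290 + 14)/8 = 38.
Deadweight loss = ½ · (56 - 38) · (86 - 14) = ½ · 18 · 72 = 648.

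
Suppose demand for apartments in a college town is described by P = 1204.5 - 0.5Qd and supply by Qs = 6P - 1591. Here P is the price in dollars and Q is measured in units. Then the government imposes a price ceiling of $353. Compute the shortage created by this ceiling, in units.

Rearranging demand gives Qd = 2409 - 2P. Setting quantity demanded equal to quantity supplied, 2409 - 2P = 6P - 1591, gives P* = 500 and Q* = 1409.
Because the ceiling (353) lies below the market-clearing price, it is binding.
At P = 353: Qd = 2409 - 2·353 = 1703 and Qs = 6·353 - 1591 = 527.
Shortage = Qd - Qs = 1703 - 527 = 1176.

1176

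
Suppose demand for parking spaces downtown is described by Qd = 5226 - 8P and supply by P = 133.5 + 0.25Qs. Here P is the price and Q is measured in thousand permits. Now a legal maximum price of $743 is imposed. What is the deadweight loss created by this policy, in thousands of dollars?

0

Rearranging supply gives Qs = 4P - 534. Equilibrium: 5226 - 8P = 4P - 534, so 5760 = 12P and P* = 480, Q* = 1386.
The ceiling of 743 is above the equilibrium price 480, so it is not binding; the market clears at P* = 480, Q* = 1386.
Since the control does not bind, no trades are prevented and deadweight loss is zero.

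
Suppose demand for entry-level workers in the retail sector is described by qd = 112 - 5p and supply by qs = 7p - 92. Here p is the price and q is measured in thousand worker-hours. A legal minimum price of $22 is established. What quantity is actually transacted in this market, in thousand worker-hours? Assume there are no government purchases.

2

Setting quantity demanded equal to quantity supplied, 112 - 5p = 7p - 92, gives p* = 17 and q* = 27.
The floor of 22 is above the equilibrium price 17, so it binds.
At p = 22: qd = 112 - 5·22 = 2 and qs = 7·22 - 92 = 62.
The quantity actually transacted is the short side, demand: 2.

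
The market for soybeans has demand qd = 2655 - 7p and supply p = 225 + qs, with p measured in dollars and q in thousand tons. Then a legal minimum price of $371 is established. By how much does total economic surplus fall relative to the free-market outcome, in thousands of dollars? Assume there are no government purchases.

3388

Rearranging supply gives qs = p - 225. In a free market, 2655 - 7p = p - 225 gives the equilibrium p* = 360, q* = 135.
Since 371 > 360, the floor is binding.
At p = 371: qd = 2655 - 7·371 = 58 and qs = 371 - 225 = 146.
Quantity traded falls to 58. At q = 58 the demand price is (2655 - 58)/7 = 371 and the supply price is 225 + 58 = 283.
Deadweight loss = ½ · (371 - 283) · (135 - 58) = ½ · 88 · 77 = 3388.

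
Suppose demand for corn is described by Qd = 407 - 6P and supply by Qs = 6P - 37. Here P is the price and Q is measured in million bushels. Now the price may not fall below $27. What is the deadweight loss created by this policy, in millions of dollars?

0

Setting quantity demanded equal to quantity supplied, 407 - 6P = 6P - 37, gives P* = 37 and Q* = 185.
Since 27 is below P* = 37, the floor does not bind and the free-market outcome prevails.
Since the control does not bind, no trades are prevented and deadweight loss is zero.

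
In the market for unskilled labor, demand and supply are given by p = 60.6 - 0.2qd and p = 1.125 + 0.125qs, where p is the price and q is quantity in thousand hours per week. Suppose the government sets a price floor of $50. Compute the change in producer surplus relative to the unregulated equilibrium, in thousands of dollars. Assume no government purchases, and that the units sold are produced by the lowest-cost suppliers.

Rearranging demand gives qd = 303 - 5p; rearranging supply gives qs = 8p - 9. Without the control the market clears where 303 - 5p = 8p - 9, i.e. p* = 24 and q* = 183.
Because the floor (50) lies above the market-clearing price, it is binding.
At p = 50: qd = 303 - 5·50 = 53 and qs = 8·50 - 9 = 391.
Producer surplus without the control is ½ · (24 - 1.125) · 183 = 2093.0625.
With the floor, 53 units are sold at 50. The supply price at q = 53 is 7.75, so PS = ½ · [(50 - 1.125) + (50 - 7.75)] · 53 = 2414.8125.
Change in producer surplus = 2414.8125 - 2093.0625 = 321.75.

321.75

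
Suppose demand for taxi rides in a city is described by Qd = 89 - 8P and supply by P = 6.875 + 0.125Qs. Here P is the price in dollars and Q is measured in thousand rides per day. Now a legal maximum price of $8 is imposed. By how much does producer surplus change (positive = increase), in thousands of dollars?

Rearranging supply gives Qs = 8P - 55. Setting quantity demanded equal to quantity supplied, 89 - 8P = 8P - 55, gives P* = 9 and Q* = 17.
The ceiling of 8 is below the equilibrium price 9, so it binds.
At P = 8: Qd = 89 - 8·8 = 25 and Qs = 8·8 - 55 = 9.
Producer surplus without the control is ½ · (9 - 6.875) · 17 = 18.0625.
With the ceiling, producers sell 9 units at 8, so PS = ½ · (8 - 6.875) · 9 = 5.0625.
Change in producer surplus = 5.0625 - 18.0625 = -13.

-13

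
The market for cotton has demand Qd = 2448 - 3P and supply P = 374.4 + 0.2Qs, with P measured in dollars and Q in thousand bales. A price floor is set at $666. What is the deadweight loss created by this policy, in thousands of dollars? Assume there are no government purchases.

38102.4

Rearranging supply gives Qs = 5P - 1872. In a free market, 2448 - 3P = 5P - 1872 gives the equilibrium P* = 540, Q* = 828.
Because the floor (666) lies above the market-clearing price, it is binding.
At P = 666: Qd = 2448 - 3·666 = 450 and Qs = 5·666 - 1872 = 1458.
Quantity traded falls to 450. At Q = 450 the demand price is (2448 - 450)/3 = 666 and the supply price is (1872 + 450)/5 = 464.4.
Deadweight loss = ½ · (666 - 464.4) · (828 - 450) = ½ · 201.6 · 378 = 38102.4.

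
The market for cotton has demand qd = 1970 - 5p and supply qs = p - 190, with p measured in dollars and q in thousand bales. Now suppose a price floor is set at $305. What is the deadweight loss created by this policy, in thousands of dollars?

0

In a free market, 1970 - 5p = p - 190 gives the equilibrium p* = 360, q* = 170.
Since 305 is below p* = 360, the floor does not bind and the free-market outcome prevails.
Since the control does not bind, no trades are prevented and deadweight loss is zero.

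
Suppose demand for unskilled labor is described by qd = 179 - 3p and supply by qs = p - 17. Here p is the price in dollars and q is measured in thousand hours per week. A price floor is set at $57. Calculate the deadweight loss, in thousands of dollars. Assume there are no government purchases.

Setting quantity demanded equal to quantity supplied, 179 - 3p = p - 17, gives p* = 49 and q* = 32.
The floor of 57 is above the equilibrium price 49, so it binds.
At p = 57: qd = 179 - 3·57 = 8 and qs = 57 - 17 = 40.
Quantity traded falls to 8. At q = 8 the demand price is (179 - 8)/3 = 57 and the supply price is 17 + 8 = 25.
Deadweight loss = ½ · (57 - 25) · (32 - 8) = ½ · 32 · 24 = 384.

384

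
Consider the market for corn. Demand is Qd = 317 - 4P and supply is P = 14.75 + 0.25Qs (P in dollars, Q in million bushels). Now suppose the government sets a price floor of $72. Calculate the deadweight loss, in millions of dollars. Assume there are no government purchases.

Rearranging supply gives Qs = 4P - 59. Equilibrium: 317 - 4P = 4P - 59, so 376 = 8P and P* = 47, Q* = 129.
Because the floor (72) lies above the market-clearing price, it is binding.
At P = 72: Qd = 317 - 4·72 = 29 and Qs = 4·72 - 59 = 229.
Quantity traded falls to 29. At Q = 29 the demand price is (317 - 29)/4 = 72 and the supply price is (59 + 29)/4 = 22.
Deadweight loss = ½ · (72 - 22) · (129 - 29) = ½ · 50 · 100 = 2500.

2500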